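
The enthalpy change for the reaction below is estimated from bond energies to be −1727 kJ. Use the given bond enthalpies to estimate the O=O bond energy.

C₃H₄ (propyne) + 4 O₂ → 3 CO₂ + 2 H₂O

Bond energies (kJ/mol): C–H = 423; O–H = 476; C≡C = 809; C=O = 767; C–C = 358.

Let D be the O=O bond energy.
Σ(broken) = 1×809 + 1×358 + 4×423 + 4×D = 2859 + 4D
Σ(formed) = 6×767 + 4×476 = 6506
ΔH = Σ(broken) − Σ(formed) = (2859 + 4D) − (6506) = −3647 + 4D
Setting this equal to −1727 kJ gives 4D = 1920, so D = 480 kJ/mol.

D(O=O) ≈ 480 kJ/mol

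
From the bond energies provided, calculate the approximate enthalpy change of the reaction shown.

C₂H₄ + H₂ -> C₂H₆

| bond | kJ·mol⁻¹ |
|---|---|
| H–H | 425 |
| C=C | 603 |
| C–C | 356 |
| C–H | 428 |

ΔH ≈ −184 kJ

Bonds broken (reactants):
  C–H: 4 × 428 = 1712
  C=C: 1 × 603 = 603
  H–H: 1 × 425 = 425
  Σ(broken) = 2740 kJ
Bonds formed (products):
  C–C: 1 × 356 = 356
  C–H: 6 × 428 = 2568
  Σ(formed) = 2924 kJ
ΔH = Σ(broken) − Σ(formed) = 2740 − 2924 = −184 kJ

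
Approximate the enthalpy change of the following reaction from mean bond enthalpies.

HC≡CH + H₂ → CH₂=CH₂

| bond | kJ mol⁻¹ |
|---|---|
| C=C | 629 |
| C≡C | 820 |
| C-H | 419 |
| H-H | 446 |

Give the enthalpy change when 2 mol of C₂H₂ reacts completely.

ΔH = −402 kJ

Bonds broken (reactants):
  C≡C: 1 × 820 = 820
  C-H: 2 × 419 = 838
  H-H: 1 × 446 = 446
  Σ(broken) = 2104 kJ
Bonds formed (products):
  C-H: 4 × 419 = 1676
  C=C: 1 × 629 = 629
  Σ(formed) = 2305 kJ
ΔH = Σ(broken) − Σ(formed) = 2104 − 2305 = −201 kJ
For 2× the reaction as written: 2 × (−201) = −402 kJ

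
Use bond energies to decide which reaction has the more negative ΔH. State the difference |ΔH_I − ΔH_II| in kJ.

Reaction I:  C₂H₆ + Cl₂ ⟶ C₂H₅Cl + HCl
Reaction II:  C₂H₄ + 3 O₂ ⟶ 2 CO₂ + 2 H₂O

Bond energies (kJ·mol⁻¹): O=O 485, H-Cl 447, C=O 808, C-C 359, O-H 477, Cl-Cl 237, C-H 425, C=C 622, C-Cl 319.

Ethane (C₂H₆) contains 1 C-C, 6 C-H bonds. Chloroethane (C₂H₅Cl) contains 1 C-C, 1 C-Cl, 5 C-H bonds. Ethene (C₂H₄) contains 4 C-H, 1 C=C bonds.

Reaction I:
  Bonds broken (reactants):
    C-C: 1 × 359 = 359
    C-H: 6 × 425 = 2550
    Cl-Cl: 1 × 237 = 237
    Σ(broken) = 3146 kJ
  Bonds formed (products):
    C-C: 1 × 359 = 359
    C-Cl: 1 × 319 = 319
    C-H: 5 × 425 = 2125
    H-Cl: 1 × 447 = 447
    Σ(formed) = 3250 kJ
  ΔH_I = 3146 − 3250 = −104 kJ
Reaction II:
  Bonds broken (reactants):
    C-H: 4 × 425 = 1700
    C=C: 1 × 622 = 622
    O=O: 3 × 485 = 1455
    Σ(broken) = 3777 kJ
  Bonds formed (products):
    C=O: 4 × 808 = 3232
    O-H: 4 × 477 = 1908
    Σ(formed) = 5140 kJ
  ΔH_II = 3777 − 5140 = −1363 kJ
ΔH_I − ΔH_II = +1259 kJ, so reaction II has the more negative ΔH; |ΔH_I − ΔH_II| = 1259 kJ.

Reaction II, by 1259 kJ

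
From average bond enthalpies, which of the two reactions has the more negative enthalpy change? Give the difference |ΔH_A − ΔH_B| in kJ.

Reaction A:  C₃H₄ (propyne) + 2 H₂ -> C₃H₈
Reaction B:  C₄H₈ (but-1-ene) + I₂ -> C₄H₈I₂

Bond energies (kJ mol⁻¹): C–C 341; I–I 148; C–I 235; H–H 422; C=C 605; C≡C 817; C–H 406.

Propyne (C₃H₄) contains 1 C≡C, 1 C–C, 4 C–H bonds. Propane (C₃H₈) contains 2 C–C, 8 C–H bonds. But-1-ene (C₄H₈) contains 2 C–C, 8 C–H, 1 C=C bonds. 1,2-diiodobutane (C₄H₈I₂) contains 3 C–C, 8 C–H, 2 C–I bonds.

Reaction A, by 246 kJ

Reaction A:
  Bonds broken (reactants):
    C≡C: 1 × 817 = 817
    C–C: 1 × 341 = 341
    C–H: 4 × 406 = 1624
    H–H: 2 × 422 = 844
    Σ(broken) = 3626 kJ
  Bonds formed (products):
    C–C: 2 × 341 = 682
    C–H: 8 × 406 = 3248
    Σ(formed) = 3930 kJ
  ΔH_A = 3626 − 3930 = −304 kJ
Reaction B:
  Bonds broken (reactants):
    C–C: 2 × 341 = 682
    C–H: 8 × 406 = 3248
    C=C: 1 × 605 = 605
    I–I: 1 × 148 = 148
    Σ(broken) = 4683 kJ
  Bonds formed (products):
    C–C: 3 × 341 = 1023
    C–H: 8 × 406 = 3248
    C–I: 2 × 235 = 470
    Σ(formed) = 4741 kJ
  ΔH_B = 4683 − 4741 = −58 kJ
ΔH_A − ΔH_B = −246 kJ, so reaction A has the more negative ΔH; |ΔH_A − ΔH_B| = 246 kJ.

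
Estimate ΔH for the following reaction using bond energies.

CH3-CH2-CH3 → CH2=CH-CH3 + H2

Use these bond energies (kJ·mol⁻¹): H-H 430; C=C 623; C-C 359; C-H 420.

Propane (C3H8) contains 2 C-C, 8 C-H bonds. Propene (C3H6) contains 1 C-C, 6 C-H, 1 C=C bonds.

ΔH ≈ +146 kJ

Bonds broken (reactants):
  C-C: 2 × 359 = 718
  C-H: 8 × 420 = 3360
  Σ(broken) = 4078 kJ
Bonds formed (products):
  C-C: 1 × 359 = 359
  C-H: 6 × 420 = 2520
  C=C: 1 × 623 = 623
  H-H: 1 × 430 = 430
  Σ(formed) = 3932 kJ
ΔH = Σ(broken) − Σ(formed) = 4078 − 3932 = +146 kJ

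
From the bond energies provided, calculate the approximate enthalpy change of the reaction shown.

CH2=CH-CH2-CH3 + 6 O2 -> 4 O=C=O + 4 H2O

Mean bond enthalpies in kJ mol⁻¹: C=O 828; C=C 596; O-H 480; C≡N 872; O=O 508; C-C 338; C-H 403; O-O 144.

ΔH ≈ −2920 kJ

Bonds broken (reactants):
  C-C: 2 × 338 = 676
  C-H: 8 × 403 = 3224
  C=C: 1 × 596 = 596
  O=O: 6 × 508 = 3048
  Σ(broken) = 7544 kJ
Bonds formed (products):
  C=O: 8 × 828 = 6624
  O-H: 8 × 480 = 3840
  Σ(formed) = 10464 kJ
ΔH = Σ(broken) − Σ(formed) = 7544 − 10464 = −2920 kJ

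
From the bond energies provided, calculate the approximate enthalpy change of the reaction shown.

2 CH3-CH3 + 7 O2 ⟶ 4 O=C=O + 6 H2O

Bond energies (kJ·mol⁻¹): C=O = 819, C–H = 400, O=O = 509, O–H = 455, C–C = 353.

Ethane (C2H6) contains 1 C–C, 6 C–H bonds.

Bonds broken (reactants):
  C–C: 2 × 353 = 706
  C–H: 12 × 400 = 4800
  O=O: 7 × 509 = 3563
  Σ(broken) = 9069 kJ
Bonds formed (products):
  C=O: 8 × 819 = 6552
  O–H: 12 × 455 = 5460
  Σ(formed) = 12012 kJ
ΔH = Σ(broken) − Σ(formed) = 9069 − 12012 = −2943 kJ

ΔH ≈ −2943 kJ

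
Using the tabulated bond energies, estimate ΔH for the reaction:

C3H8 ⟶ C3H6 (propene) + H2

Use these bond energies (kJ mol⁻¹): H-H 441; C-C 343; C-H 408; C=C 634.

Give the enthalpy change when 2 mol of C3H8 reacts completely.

ΔH = +168 kJ

Bonds broken (reactants):
  C-C: 2 × 343 = 686
  C-H: 8 × 408 = 3264
  Σ(broken) = 3950 kJ
Bonds formed (products):
  C-C: 1 × 343 = 343
  C-H: 6 × 408 = 2448
  C=C: 1 × 634 = 634
  H-H: 1 × 441 = 441
  Σ(formed) = 3866 kJ
ΔH = Σ(broken) − Σ(formed) = 3950 − 3866 = +84 kJ
For 2× the reaction as written: 2 × (+84) = +168 kJ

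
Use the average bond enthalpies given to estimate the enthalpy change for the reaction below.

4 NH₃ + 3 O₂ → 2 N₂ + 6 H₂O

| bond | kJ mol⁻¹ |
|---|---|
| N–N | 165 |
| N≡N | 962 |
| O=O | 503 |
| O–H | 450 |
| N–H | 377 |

Bonds broken (reactants):
  N–H: 12 × 377 = 4524
  O=O: 3 × 503 = 1509
  Σ(broken) = 6033 kJ
Bonds formed (products):
  N≡N: 2 × 962 = 1924
  O–H: 12 × 450 = 5400
  Σ(formed) = 7324 kJ
ΔH = Σ(broken) − Σ(formed) = 6033 − 7324 = −1291 kJ

ΔH ≈ −1291 kJ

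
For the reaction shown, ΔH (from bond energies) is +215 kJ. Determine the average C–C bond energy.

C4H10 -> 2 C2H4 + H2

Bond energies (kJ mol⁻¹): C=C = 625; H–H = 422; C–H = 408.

Let D be the C–C bond energy.
Σ(broken) = 3×D + 10×408 = 4080 + 3D
Σ(formed) = 8×408 + 2×625 + 1×422 = 4936
ΔH = Σ(broken) − Σ(formed) = (4080 + 3D) − (4936) = −856 + 3D
Setting this equal to +215 kJ gives 3D = 1071, so D = 357 kJ/mol.

D(C–C) ≈ 357 kJ/mol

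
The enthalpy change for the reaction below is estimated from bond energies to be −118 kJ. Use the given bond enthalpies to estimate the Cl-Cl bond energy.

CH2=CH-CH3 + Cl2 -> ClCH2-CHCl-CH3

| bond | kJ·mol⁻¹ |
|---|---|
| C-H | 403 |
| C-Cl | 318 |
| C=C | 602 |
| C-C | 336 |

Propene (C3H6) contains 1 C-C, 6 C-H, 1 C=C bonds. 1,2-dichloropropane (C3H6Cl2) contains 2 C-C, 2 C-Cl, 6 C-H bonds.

Let D be the Cl-Cl bond energy.
Σ(broken) = 1×336 + 6×403 + 1×602 + 1×D = 3356 + D
Σ(formed) = 2×336 + 2×318 + 6×403 = 3726
ΔH = Σ(broken) − Σ(formed) = (3356 + D) − (3726) = −370 + D
Setting this equal to −118 kJ gives D = 252 kJ/mol.

D(Cl-Cl) ≈ 252 kJ/mol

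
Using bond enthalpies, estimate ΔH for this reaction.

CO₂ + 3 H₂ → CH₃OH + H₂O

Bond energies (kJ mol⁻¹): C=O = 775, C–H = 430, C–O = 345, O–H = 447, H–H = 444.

Bonds broken (reactants):
  C=O: 2 × 775 = 1550
  H–H: 3 × 444 = 1332
  Σ(broken) = 2882 kJ
Bonds formed (products):
  C–H: 3 × 430 = 1290
  C–O: 1 × 345 = 345
  O–H: 3 × 447 = 1341
  Σ(formed) = 2976 kJ
ΔH = Σ(broken) − Σ(formed) = 2882 − 2976 = −94 kJ

ΔH ≈ −94 kJ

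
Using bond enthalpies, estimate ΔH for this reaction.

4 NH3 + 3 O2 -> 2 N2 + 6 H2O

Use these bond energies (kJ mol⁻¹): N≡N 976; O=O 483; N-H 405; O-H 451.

Bonds broken (reactants):
  N-H: 12 × 405 = 4860
  O=O: 3 × 483 = 1449
  Σ(broken) = 6309 kJ
Bonds formed (products):
  N≡N: 2 × 976 = 1952
  O-H: 12 × 451 = 5412
  Σ(formed) = 7364 kJ
ΔH = Σ(broken) − Σ(formed) = 6309 − 7364 = −1055 kJ

ΔH ≈ −1055 kJ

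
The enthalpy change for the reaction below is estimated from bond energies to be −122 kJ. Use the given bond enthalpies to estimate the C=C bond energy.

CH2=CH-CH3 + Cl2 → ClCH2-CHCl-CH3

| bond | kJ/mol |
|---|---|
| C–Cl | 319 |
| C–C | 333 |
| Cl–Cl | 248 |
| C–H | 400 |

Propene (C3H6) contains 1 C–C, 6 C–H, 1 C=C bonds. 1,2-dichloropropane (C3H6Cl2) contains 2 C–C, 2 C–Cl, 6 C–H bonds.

D(C=C) ≈ 601 kJ/mol

Let D be the C=C bond energy.
Σ(broken) = 1×333 + 6×400 + 1×D + 1×248 = 2981 + D
Σ(formed) = 2×333 + 2×319 + 6×400 = 3704
ΔH = Σ(broken) − Σ(formed) = (2981 + D) − (3704) = −723 + D
Setting this equal to −122 kJ gives D = 601 kJ/mol.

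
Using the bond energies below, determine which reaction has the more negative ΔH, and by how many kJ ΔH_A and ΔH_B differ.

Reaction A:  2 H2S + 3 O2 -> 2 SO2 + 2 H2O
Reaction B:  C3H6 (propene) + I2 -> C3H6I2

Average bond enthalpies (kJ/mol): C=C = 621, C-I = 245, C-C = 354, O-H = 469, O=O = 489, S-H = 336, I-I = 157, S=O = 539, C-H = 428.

Reaction A:
  Bonds broken (reactants):
    O=O: 3 × 489 = 1467
    S-H: 4 × 336 = 1344
    Σ(broken) = 2811 kJ
  Bonds formed (products):
    O-H: 4 × 469 = 1876
    S=O: 4 × 539 = 2156
    Σ(formed) = 4032 kJ
  ΔH_A = 2811 − 4032 = −1221 kJ
Reaction B:
  Bonds broken (reactants):
    C-C: 1 × 354 = 354
    C-H: 6 × 428 = 2568
    C=C: 1 × 621 = 621
    I-I: 1 × 157 = 157
    Σ(broken) = 3700 kJ
  Bonds formed (products):
    C-C: 2 × 354 = 708
    C-H: 6 × 428 = 2568
    C-I: 2 × 245 = 490
    Σ(formed) = 3766 kJ
  ΔH_B = 3700 − 3766 = −66 kJ
ΔH_A − ΔH_B = −1155 kJ, so reaction A has the more negative ΔH; |ΔH_A − ΔH_B| = 1155 kJ.

Reaction A, by 1155 kJ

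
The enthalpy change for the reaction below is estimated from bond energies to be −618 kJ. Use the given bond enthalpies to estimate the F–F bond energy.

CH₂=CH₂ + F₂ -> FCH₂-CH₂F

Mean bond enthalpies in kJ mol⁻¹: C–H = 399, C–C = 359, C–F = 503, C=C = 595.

D(F–F) ≈ 152 kJ/mol

Let D be the F–F bond energy.
Σ(broken) = 4×399 + 1×595 + 1×D = 2191 + D
Σ(formed) = 1×359 + 2×503 + 4×399 = 2961
ΔH = Σ(broken) − Σ(formed) = (2191 + D) − (2961) = −770 + D
Setting this equal to −618 kJ gives D = 152 kJ/mol.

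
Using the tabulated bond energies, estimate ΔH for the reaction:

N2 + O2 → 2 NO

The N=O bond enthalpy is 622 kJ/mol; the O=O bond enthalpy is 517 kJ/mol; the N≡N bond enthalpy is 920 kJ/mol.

Bonds broken (reactants):
  N≡N: 1 × 920 = 920
  O=O: 1 × 517 = 517
  Σ(broken) = 1437 kJ
Bonds formed (products):
  N=O: 2 × 622 = 1244
  Σ(formed) = 1244 kJ
ΔH = Σ(broken) − Σ(formed) = 1437 − 1244 = +193 kJ

ΔH ≈ +193 kJ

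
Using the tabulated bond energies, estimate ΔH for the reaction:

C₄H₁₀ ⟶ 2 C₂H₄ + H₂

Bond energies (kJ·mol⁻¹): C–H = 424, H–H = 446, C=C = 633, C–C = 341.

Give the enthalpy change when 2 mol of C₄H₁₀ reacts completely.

Bonds broken (reactants):
  C–C: 3 × 341 = 1023
  C–H: 10 × 424 = 4240
  Σ(broken) = 5263 kJ
Bonds formed (products):
  C–H: 8 × 424 = 3392
  C=C: 2 × 633 = 1266
  H–H: 1 × 446 = 446
  Σ(formed) = 5104 kJ
ΔH = Σ(broken) − Σ(formed) = 5263 − 5104 = +159 kJ
For 2× the reaction as written: 2 × (+159) = +318 kJ

ΔH = +318 kJ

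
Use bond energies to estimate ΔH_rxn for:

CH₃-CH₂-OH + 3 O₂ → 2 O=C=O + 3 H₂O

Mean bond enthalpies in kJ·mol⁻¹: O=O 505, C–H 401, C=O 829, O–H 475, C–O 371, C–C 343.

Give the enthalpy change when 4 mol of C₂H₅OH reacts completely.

ΔH = −5828 kJ

Bonds broken (reactants):
  C–C: 1 × 343 = 343
  C–H: 5 × 401 = 2005
  C–O: 1 × 371 = 371
  O–H: 1 × 475 = 475
  O=O: 3 × 505 = 1515
  Σ(broken) = 4709 kJ
Bonds formed (products):
  C=O: 4 × 829 = 3316
  O–H: 6 × 475 = 2850
  Σ(formed) = 6166 kJ
ΔH = Σ(broken) − Σ(formed) = 4709 − 6166 = −1457 kJ
For 4× the reaction as written: 4 × (−1457) = −5828 kJ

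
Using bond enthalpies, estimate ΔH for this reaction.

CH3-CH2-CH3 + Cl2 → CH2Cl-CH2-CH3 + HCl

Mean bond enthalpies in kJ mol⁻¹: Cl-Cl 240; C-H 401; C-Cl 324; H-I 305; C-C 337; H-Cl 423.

ΔH ≈ −106 kJ

Bonds broken (reactants):
  C-C: 2 × 337 = 674
  C-H: 8 × 401 = 3208
  Cl-Cl: 1 × 240 = 240
  Σ(broken) = 4122 kJ
Bonds formed (products):
  C-C: 2 × 337 = 674
  C-Cl: 1 × 324 = 324
  C-H: 7 × 401 = 2807
  H-Cl: 1 × 423 = 423
  Σ(formed) = 4228 kJ
ΔH = Σ(broken) − Σ(formed) = 4122 − 4228 = −106 kJ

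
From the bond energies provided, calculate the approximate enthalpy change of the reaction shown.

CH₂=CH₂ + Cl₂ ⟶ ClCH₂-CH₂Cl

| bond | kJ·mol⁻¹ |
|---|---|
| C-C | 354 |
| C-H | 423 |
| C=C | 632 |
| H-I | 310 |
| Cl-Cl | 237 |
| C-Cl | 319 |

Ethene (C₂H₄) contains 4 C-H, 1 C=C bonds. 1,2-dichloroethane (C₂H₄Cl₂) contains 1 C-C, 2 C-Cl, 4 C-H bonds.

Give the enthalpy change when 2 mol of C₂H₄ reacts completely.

ΔH = −246 kJ

Bonds broken (reactants):
  C-H: 4 × 423 = 1692
  C=C: 1 × 632 = 632
  Cl-Cl: 1 × 237 = 237
  Σ(broken) = 2561 kJ
Bonds formed (products):
  C-C: 1 × 354 = 354
  C-Cl: 2 × 319 = 638
  C-H: 4 × 423 = 1692
  Σ(formed) = 2684 kJ
ΔH = Σ(broken) − Σ(formed) = 2561 − 2684 = −123 kJ
For 2× the reaction as written: 2 × (−123) = −246 kJ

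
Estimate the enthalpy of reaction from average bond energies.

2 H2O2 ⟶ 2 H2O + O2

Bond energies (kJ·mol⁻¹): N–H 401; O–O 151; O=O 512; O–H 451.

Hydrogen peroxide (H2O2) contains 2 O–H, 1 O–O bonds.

Bonds broken (reactants):
  O–H: 4 × 451 = 1804
  O–O: 2 × 151 = 302
  Σ(broken) = 2106 kJ
Bonds formed (products):
  O–H: 4 × 451 = 1804
  O=O: 1 × 512 = 512
  Σ(formed) = 2316 kJ
ΔH = Σ(broken) − Σ(formed) = 2106 − 2316 = −210 kJ

ΔH ≈ −210 kJ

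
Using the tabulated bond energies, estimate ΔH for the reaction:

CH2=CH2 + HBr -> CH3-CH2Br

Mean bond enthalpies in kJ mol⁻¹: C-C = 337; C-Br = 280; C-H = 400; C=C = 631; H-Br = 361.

Bonds broken (reactants):
  C-H: 4 × 400 = 1600
  C=C: 1 × 631 = 631
  H-Br: 1 × 361 = 361
  Σ(broken) = 2592 kJ
Bonds formed (products):
  C-Br: 1 × 280 = 280
  C-C: 1 × 337 = 337
  C-H: 5 × 400 = 2000
  Σ(formed) = 2617 kJ
ΔH = Σ(broken) − Σ(formed) = 2592 − 2617 = −25 kJ

ΔH ≈ −25 kJ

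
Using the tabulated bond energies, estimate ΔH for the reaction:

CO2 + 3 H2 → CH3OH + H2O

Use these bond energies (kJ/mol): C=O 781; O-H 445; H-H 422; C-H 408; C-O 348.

ΔH ≈ −79 kJ

Bonds broken (reactants):
  C=O: 2 × 781 = 1562
  H-H: 3 × 422 = 1266
  Σ(broken) = 2828 kJ
Bonds formed (products):
  C-H: 3 × 408 = 1224
  C-O: 1 × 348 = 348
  O-H: 3 × 445 = 1335
  Σ(formed) = 2907 kJ
ΔH = Σ(broken) − Σ(formed) = 2828 − 2907 = −79 kJ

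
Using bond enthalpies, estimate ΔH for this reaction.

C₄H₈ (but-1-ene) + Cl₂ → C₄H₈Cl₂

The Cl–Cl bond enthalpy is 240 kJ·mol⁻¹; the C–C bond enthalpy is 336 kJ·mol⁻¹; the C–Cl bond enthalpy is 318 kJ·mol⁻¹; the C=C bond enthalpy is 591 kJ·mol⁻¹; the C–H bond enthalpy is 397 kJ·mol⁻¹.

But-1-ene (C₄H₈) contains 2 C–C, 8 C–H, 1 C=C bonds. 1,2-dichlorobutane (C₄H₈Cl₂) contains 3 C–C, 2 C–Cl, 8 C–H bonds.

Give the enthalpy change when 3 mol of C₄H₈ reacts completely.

Bonds broken (reactants):
  C–C: 2 × 336 = 672
  C–H: 8 × 397 = 3176
  C=C: 1 × 591 = 591
  Cl–Cl: 1 × 240 = 240
  Σ(broken) = 4679 kJ
Bonds formed (products):
  C–C: 3 × 336 = 1008
  C–Cl: 2 × 318 = 636
  C–H: 8 × 397 = 3176
  Σ(formed) = 4820 kJ
ΔH = Σ(broken) − Σ(formed) = 4679 − 4820 = −141 kJ
For 3× the reaction as written: 3 × (−141) = −423 kJ

ΔH = −423 kJ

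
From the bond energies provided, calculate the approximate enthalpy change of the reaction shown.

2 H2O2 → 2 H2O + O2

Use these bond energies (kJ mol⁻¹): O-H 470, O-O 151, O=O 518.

ΔH ≈ −216 kJ

Bonds broken (reactants):
  O-H: 4 × 470 = 1880
  O-O: 2 × 151 = 302
  Σ(broken) = 2182 kJ
Bonds formed (products):
  O-H: 4 × 470 = 1880
  O=O: 1 × 518 = 518
  Σ(formed) = 2398 kJ
ΔH = Σ(broken) − Σ(formed) = 2182 − 2398 = −216 kJ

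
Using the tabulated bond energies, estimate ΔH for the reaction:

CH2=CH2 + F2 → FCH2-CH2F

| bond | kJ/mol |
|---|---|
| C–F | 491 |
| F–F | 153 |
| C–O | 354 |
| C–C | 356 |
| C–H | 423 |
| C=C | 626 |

Bonds broken (reactants):
  C–H: 4 × 423 = 1692
  C=C: 1 × 626 = 626
  F–F: 1 × 153 = 153
  Σ(broken) = 2471 kJ
Bonds formed (products):
  C–C: 1 × 356 = 356
  C–F: 2 × 491 = 982
  C–H: 4 × 423 = 1692
  Σ(formed) = 3030 kJ
ΔH = Σ(broken) − Σ(formed) = 2471 − 3030 = −559 kJ

ΔH ≈ −559 kJ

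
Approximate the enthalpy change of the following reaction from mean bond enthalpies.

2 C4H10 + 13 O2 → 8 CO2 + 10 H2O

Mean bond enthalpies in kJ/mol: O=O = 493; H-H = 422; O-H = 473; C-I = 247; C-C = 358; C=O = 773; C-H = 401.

ΔH ≈ −5251 kJ

Bonds broken (reactants):
  C-C: 6 × 358 = 2148
  C-H: 20 × 401 = 8020
  O=O: 13 × 493 = 6409
  Σ(broken) = 16577 kJ
Bonds formed (products):
  C=O: 16 × 773 = 12368
  O-H: 20 × 473 = 9460
  Σ(formed) = 21828 kJ
ΔH = Σ(broken) − Σ(formed) = 16577 − 21828 = −5251 kJ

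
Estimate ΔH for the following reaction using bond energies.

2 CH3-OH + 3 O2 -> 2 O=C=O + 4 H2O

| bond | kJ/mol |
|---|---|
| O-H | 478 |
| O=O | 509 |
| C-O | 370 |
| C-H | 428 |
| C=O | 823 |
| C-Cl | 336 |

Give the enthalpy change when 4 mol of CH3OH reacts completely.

Bonds broken (reactants):
  C-H: 6 × 428 = 2568
  C-O: 2 × 370 = 740
  O-H: 2 × 478 = 956
  O=O: 3 × 509 = 1527
  Σ(broken) = 5791 kJ
Bonds formed (products):
  C=O: 4 × 823 = 3292
  O-H: 8 × 478 = 3824
  Σ(formed) = 7116 kJ
ΔH = Σ(broken) − Σ(formed) = 5791 − 7116 = −1325 kJ
For 2× the reaction as written: 2 × (−1325) = −2650 kJ

ΔH = −2650 kJ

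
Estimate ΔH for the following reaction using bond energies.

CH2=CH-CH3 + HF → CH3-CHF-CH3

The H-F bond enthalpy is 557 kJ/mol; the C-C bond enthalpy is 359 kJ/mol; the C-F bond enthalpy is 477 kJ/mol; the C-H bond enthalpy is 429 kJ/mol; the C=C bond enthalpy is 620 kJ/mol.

Bonds broken (reactants):
  C-C: 1 × 359 = 359
  C-H: 6 × 429 = 2574
  C=C: 1 × 620 = 620
  H-F: 1 × 557 = 557
  Σ(broken) = 4110 kJ
Bonds formed (products):
  C-C: 2 × 359 = 718
  C-F: 1 × 477 = 477
  C-H: 7 × 429 = 3003
  Σ(formed) = 4198 kJ
ΔH = Σ(broken) − Σ(formed) = 4110 − 4198 = −88 kJ

ΔH ≈ −88 kJ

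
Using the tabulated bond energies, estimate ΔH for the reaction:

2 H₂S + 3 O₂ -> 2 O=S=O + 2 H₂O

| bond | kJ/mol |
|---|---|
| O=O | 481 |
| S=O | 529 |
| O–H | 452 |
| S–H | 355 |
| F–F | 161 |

ΔH ≈ −1061 kJ

Bonds broken (reactants):
  O=O: 3 × 481 = 1443
  S–H: 4 × 355 = 1420
  Σ(broken) = 2863 kJ
Bonds formed (products):
  O–H: 4 × 452 = 1808
  S=O: 4 × 529 = 2116
  Σ(formed) = 3924 kJ
ΔH = Σ(broken) − Σ(formed) = 2863 − 3924 = −1061 kJ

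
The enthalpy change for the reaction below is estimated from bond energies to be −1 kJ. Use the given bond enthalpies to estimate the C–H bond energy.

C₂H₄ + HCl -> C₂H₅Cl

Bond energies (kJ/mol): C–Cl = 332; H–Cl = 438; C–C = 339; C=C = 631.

Let D be the C–H bond energy.
Σ(broken) = 4×D + 1×631 + 1×438 = 1069 + 4D
Σ(formed) = 1×339 + 1×332 + 5×D = 671 + 5D
ΔH = Σ(broken) − Σ(formed) = (1069 + 4D) − (671 + 5D) = +398 − D
Setting this equal to −1 kJ gives D = 399 kJ/mol.

D(C–H) ≈ 399 kJ/mol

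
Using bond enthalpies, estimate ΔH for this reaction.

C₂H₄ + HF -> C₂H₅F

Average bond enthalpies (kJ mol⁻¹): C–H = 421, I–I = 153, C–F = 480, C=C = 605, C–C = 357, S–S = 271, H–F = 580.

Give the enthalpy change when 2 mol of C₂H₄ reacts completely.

ΔH = −146 kJ

Bonds broken (reactants):
  C–H: 4 × 421 = 1684
  C=C: 1 × 605 = 605
  H–F: 1 × 580 = 580
  Σ(broken) = 2869 kJ
Bonds formed (products):
  C–C: 1 × 357 = 357
  C–F: 1 × 480 = 480
  C–H: 5 × 421 = 2105
  Σ(formed) = 2942 kJ
ΔH = Σ(broken) − Σ(formed) = 2869 − 2942 = −73 kJ
For 2× the reaction as written: 2 × (−73) = −146 kJ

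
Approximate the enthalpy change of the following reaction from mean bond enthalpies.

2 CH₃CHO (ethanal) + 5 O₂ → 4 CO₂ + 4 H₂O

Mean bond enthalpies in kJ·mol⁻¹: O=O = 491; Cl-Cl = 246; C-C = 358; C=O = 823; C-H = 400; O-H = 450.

Bonds broken (reactants):
  C-C: 2 × 358 = 716
  C-H: 8 × 400 = 3200
  C=O: 2 × 823 = 1646
  O=O: 5 × 491 = 2455
  Σ(broken) = 8017 kJ
Bonds formed (products):
  C=O: 8 × 823 = 6584
  O-H: 8 × 450 = 3600
  Σ(formed) = 10184 kJ
ΔH = Σ(broken) − Σ(formed) = 8017 − 10184 = −2167 kJ

ΔH ≈ −2167 kJ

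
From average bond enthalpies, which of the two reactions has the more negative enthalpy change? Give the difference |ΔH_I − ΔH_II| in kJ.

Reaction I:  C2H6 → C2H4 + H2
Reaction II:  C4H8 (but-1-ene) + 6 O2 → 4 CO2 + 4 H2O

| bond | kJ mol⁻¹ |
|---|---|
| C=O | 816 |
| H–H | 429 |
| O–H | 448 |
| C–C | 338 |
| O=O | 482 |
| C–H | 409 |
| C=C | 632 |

Reaction I:
  Bonds broken (reactants):
    C–C: 1 × 338 = 338
    C–H: 6 × 409 = 2454
    Σ(broken) = 2792 kJ
  Bonds formed (products):
    C–H: 4 × 409 = 1636
    C=C: 1 × 632 = 632
    H–H: 1 × 429 = 429
    Σ(formed) = 2697 kJ
  ΔH_I = 2792 − 2697 = +95 kJ
Reaction II:
  Bonds broken (reactants):
    C–C: 2 × 338 = 676
    C–H: 8 × 409 = 3272
    C=C: 1 × 632 = 632
    O=O: 6 × 482 = 2892
    Σ(broken) = 7472 kJ
  Bonds formed (products):
    C=O: 8 × 816 = 6528
    O–H: 8 × 448 = 3584
    Σ(formed) = 10112 kJ
  ΔH_II = 7472 − 10112 = −2640 kJ
ΔH_I − ΔH_II = +2735 kJ, so reaction II has the more negative ΔH; |ΔH_I − ΔH_II| = 2735 kJ.

Reaction II, by 2735 kJ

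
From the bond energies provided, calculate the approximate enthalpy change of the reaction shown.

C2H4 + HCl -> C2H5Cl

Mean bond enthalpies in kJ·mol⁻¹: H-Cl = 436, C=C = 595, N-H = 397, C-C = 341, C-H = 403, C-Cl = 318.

Bonds broken (reactants):
  C-H: 4 × 403 = 1612
  C=C: 1 × 595 = 595
  H-Cl: 1 × 436 = 436
  Σ(broken) = 2643 kJ
Bonds formed (products):
  C-C: 1 × 341 = 341
  C-Cl: 1 × 318 = 318
  C-H: 5 × 403 = 2015
  Σ(formed) = 2674 kJ
ΔH = Σ(broken) − Σ(formed) = 2643 − 2674 = −31 kJ

ΔH ≈ −31 kJ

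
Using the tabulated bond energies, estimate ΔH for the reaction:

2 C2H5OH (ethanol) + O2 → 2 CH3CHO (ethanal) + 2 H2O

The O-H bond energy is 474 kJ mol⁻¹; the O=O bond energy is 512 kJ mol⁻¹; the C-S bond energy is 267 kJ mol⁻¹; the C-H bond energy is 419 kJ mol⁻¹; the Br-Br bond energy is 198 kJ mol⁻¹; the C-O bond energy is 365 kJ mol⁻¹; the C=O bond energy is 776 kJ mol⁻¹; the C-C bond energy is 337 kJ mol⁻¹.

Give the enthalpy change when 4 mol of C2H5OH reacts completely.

Bonds broken (reactants):
  C-C: 2 × 337 = 674
  C-H: 10 × 419 = 4190
  C-O: 2 × 365 = 730
  O-H: 2 × 474 = 948
  O=O: 1 × 512 = 512
  Σ(broken) = 7054 kJ
Bonds formed (products):
  C-C: 2 × 337 = 674
  C-H: 8 × 419 = 3352
  C=O: 2 × 776 = 1552
  O-H: 4 × 474 = 1896
  Σ(formed) = 7474 kJ
ΔH = Σ(broken) − Σ(formed) = 7054 − 7474 = −420 kJ
For 2× the reaction as written: 2 × (−420) = −840 kJ

ΔH = −840 kJ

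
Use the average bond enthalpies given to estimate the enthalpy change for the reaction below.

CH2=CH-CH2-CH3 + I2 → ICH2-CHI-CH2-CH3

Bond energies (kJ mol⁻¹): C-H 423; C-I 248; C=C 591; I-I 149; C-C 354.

Bonds broken (reactants):
  C-C: 2 × 354 = 708
  C-H: 8 × 423 = 3384
  C=C: 1 × 591 = 591
  I-I: 1 × 149 = 149
  Σ(broken) = 4832 kJ
Bonds formed (products):
  C-C: 3 × 354 = 1062
  C-H: 8 × 423 = 3384
  C-I: 2 × 248 = 496
  Σ(formed) = 4942 kJ
ΔH = Σ(broken) − Σ(formed) = 4832 − 4942 = −110 kJ

ΔH ≈ −110 kJ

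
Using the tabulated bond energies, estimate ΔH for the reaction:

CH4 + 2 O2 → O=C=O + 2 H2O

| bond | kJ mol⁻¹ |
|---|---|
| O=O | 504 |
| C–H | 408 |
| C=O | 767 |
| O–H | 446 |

ΔH ≈ −678 kJ

Bonds broken (reactants):
  C–H: 4 × 408 = 1632
  O=O: 2 × 504 = 1008
  Σ(broken) = 2640 kJ
Bonds formed (products):
  C=O: 2 × 767 = 1534
  O–H: 4 × 446 = 1784
  Σ(formed) = 3318 kJ
ΔH = Σ(broken) − Σ(formed) = 2640 − 3318 = −678 kJ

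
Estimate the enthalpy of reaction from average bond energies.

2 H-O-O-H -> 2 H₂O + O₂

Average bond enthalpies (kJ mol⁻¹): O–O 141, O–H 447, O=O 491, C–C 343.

Bonds broken (reactants):
  O–H: 4 × 447 = 1788
  O–O: 2 × 141 = 282
  Σ(broken) = 2070 kJ
Bonds formed (products):
  O–H: 4 × 447 = 1788
  O=O: 1 × 491 = 491
  Σ(formed) = 2279 kJ
ΔH = Σ(broken) − Σ(formed) = 2070 − 2279 = −209 kJ

ΔH ≈ −209 kJ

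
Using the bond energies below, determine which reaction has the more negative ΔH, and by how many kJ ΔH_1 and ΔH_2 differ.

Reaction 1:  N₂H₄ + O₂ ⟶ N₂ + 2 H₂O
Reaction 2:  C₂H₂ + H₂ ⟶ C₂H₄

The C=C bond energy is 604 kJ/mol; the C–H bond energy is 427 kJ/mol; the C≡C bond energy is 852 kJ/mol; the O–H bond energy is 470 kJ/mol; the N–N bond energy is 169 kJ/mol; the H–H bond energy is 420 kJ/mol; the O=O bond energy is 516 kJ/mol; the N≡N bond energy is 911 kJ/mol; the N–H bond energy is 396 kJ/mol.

Reaction 1:
  Bonds broken (reactants):
    N–H: 4 × 396 = 1584
    N–N: 1 × 169 = 169
    O=O: 1 × 516 = 516
    Σ(broken) = 2269 kJ
  Bonds formed (products):
    N≡N: 1 × 911 = 911
    O–H: 4 × 470 = 1880
    Σ(formed) = 2791 kJ
  ΔH_1 = 2269 − 2791 = −522 kJ
Reaction 2:
  Bonds broken (reactants):
    C≡C: 1 × 852 = 852
    C–H: 2 × 427 = 854
    H–H: 1 × 420 = 420
    Σ(broken) = 2126 kJ
  Bonds formed (products):
    C–H: 4 × 427 = 1708
    C=C: 1 × 604 = 604
    Σ(formed) = 2312 kJ
  ΔH_2 = 2126 − 2312 = −186 kJ
ΔH_1 − ΔH_2 = −336 kJ, so reaction 1 has the more negative ΔH; |ΔH_1 − ΔH_2| = 336 kJ.

Reaction 1, by 336 kJ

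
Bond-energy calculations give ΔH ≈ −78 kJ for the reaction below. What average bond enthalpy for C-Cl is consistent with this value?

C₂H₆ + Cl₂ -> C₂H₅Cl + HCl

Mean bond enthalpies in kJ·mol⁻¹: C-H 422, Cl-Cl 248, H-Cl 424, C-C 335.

Let D be the C-Cl bond energy.
Σ(broken) = 1×335 + 6×422 + 1×248 = 3115
Σ(formed) = 1×335 + 1×D + 5×422 + 1×424 = 2869 + D
ΔH = Σ(broken) − Σ(formed) = (3115) − (2869 + D) = +246 − D
Setting this equal to −78 kJ gives D = 324 kJ/mol.

D(C-Cl) ≈ 324 kJ/mol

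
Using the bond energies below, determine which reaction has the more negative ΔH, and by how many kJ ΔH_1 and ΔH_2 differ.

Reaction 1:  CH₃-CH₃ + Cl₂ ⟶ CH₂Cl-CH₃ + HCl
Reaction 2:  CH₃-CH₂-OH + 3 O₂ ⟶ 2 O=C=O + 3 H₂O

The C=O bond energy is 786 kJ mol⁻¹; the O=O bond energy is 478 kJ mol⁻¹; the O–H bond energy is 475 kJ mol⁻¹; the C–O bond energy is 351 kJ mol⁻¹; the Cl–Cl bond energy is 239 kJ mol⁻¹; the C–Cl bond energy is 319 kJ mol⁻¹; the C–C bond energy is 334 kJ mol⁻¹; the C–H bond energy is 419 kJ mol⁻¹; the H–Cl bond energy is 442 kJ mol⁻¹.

Reaction 1:
  Bonds broken (reactants):
    C–C: 1 × 334 = 334
    C–H: 6 × 419 = 2514
    Cl–Cl: 1 × 239 = 239
    Σ(broken) = 3087 kJ
  Bonds formed (products):
    C–C: 1 × 334 = 334
    C–Cl: 1 × 319 = 319
    C–H: 5 × 419 = 2095
    H–Cl: 1 × 442 = 442
    Σ(formed) = 3190 kJ
  ΔH_1 = 3087 − 3190 = −103 kJ
Reaction 2:
  Bonds broken (reactants):
    C–C: 1 × 334 = 334
    C–H: 5 × 419 = 2095
    C–O: 1 × 351 = 351
    O–H: 1 × 475 = 475
    O=O: 3 × 478 = 1434
    Σ(broken) = 4689 kJ
  Bonds formed (products):
    C=O: 4 × 786 = 3144
    O–H: 6 × 475 = 2850
    Σ(formed) = 5994 kJ
  ΔH_2 = 4689 − 5994 = −1305 kJ
ΔH_1 − ΔH_2 = +1202 kJ, so reaction 2 has the more negative ΔH; |ΔH_1 − ΔH_2| = 1202 kJ.

Reaction 2, by 1202 kJ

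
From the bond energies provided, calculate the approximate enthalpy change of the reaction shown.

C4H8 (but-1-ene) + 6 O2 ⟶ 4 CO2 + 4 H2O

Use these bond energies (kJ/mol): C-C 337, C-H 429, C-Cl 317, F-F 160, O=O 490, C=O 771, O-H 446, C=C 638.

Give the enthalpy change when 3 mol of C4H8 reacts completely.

Bonds broken (reactants):
  C-C: 2 × 337 = 674
  C-H: 8 × 429 = 3432
  C=C: 1 × 638 = 638
  O=O: 6 × 490 = 2940
  Σ(broken) = 7684 kJ
Bonds formed (products):
  C=O: 8 × 771 = 6168
  O-H: 8 × 446 = 3568
  Σ(formed) = 9736 kJ
ΔH = Σ(broken) − Σ(formed) = 7684 − 9736 = −2052 kJ
For 3× the reaction as written: 3 × (−2052) = −6156 kJ

ΔH = −6156 kJ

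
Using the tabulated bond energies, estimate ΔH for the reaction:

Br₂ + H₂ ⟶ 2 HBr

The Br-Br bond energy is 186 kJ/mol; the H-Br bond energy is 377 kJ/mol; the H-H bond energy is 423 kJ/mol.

ΔH ≈ −145 kJ

Bonds broken (reactants):
  Br-Br: 1 × 186 = 186
  H-H: 1 × 423 = 423
  Σ(broken) = 609 kJ
Bonds formed (products):
  H-Br: 2 × 377 = 754
  Σ(formed) = 754 kJ
ΔH = Σ(broken) − Σ(formed) = 609 − 754 = −145 kJ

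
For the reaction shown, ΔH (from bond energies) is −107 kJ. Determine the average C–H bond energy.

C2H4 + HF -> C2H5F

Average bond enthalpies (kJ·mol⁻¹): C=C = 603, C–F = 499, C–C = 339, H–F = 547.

Let D be the C–H bond energy.
Σ(broken) = 4×D + 1×603 + 1×547 = 1150 + 4D
Σ(formed) = 1×339 + 1×499 + 5×D = 838 + 5D
ΔH = Σ(broken) − Σ(formed) = (1150 + 4D) − (838 + 5D) = +312 − D
Setting this equal to −107 kJ gives D = 419 kJ/mol.

D(C–H) ≈ 419 kJ/mol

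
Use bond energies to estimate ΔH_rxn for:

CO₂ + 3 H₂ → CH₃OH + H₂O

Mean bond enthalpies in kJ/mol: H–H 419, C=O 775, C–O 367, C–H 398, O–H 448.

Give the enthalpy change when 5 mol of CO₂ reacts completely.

ΔH = −490 kJ

Bonds broken (reactants):
  C=O: 2 × 775 = 1550
  H–H: 3 × 419 = 1257
  Σ(broken) = 2807 kJ
Bonds formed (products):
  C–H: 3 × 398 = 1194
  C–O: 1 × 367 = 367
  O–H: 3 × 448 = 1344
  Σ(formed) = 2905 kJ
ΔH = Σ(broken) − Σ(formed) = 2807 − 2905 = −98 kJ
For 5× the reaction as written: 5 × (−98) = −490 kJ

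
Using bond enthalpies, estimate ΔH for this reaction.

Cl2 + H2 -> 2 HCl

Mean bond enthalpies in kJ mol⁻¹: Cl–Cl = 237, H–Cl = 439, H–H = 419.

ΔH ≈ −222 kJ

Bonds broken (reactants):
  Cl–Cl: 1 × 237 = 237
  H–H: 1 × 419 = 419
  Σ(broken) = 656 kJ
Bonds formed (products):
  H–Cl: 2 × 439 = 878
  Σ(formed) = 878 kJ
ΔH = Σ(broken) − Σ(formed) = 656 − 878 = −222 kJ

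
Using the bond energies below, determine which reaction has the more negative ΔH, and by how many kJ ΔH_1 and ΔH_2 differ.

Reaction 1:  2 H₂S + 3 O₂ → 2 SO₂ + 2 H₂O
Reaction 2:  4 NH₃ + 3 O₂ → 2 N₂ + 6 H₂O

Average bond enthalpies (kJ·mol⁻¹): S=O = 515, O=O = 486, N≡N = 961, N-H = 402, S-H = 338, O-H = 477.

Reaction 2, by 206 kJ

Reaction 1:
  Bonds broken (reactants):
    O=O: 3 × 486 = 1458
    S-H: 4 × 338 = 1352
    Σ(broken) = 2810 kJ
  Bonds formed (products):
    O-H: 4 × 477 = 1908
    S=O: 4 × 515 = 2060
    Σ(formed) = 3968 kJ
  ΔH_1 = 2810 − 3968 = −1158 kJ
Reaction 2:
  Bonds broken (reactants):
    N-H: 12 × 402 = 4824
    O=O: 3 × 486 = 1458
    Σ(broken) = 6282 kJ
  Bonds formed (products):
    N≡N: 2 × 961 = 1922
    O-H: 12 × 477 = 5724
    Σ(formed) = 7646 kJ
  ΔH_2 = 6282 − 7646 = −1364 kJ
ΔH_1 − ΔH_2 = +206 kJ, so reaction 2 has the more negative ΔH; |ΔH_1 − ΔH_2| = 206 kJ.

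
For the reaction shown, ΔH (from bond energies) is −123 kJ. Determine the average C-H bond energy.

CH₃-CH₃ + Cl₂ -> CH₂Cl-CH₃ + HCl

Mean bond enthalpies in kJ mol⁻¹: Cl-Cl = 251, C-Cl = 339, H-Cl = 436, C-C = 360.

Let D be the C-H bond energy.
Σ(broken) = 1×360 + 6×D + 1×251 = 611 + 6D
Σ(formed) = 1×360 + 1×339 + 5×D + 1×436 = 1135 + 5D
ΔH = Σ(broken) − Σ(formed) = (611 + 6D) − (1135 + 5D) = −524 + D
Setting this equal to −123 kJ gives D = 401 kJ/mol.

D(C-H) ≈ 401 kJ/mol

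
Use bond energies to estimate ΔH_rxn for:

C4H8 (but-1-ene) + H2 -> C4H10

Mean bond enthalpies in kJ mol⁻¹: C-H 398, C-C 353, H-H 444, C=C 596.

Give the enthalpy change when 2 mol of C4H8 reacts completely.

ΔH = −218 kJ

Bonds broken (reactants):
  C-C: 2 × 353 = 706
  C-H: 8 × 398 = 3184
  C=C: 1 × 596 = 596
  H-H: 1 × 444 = 444
  Σ(broken) = 4930 kJ
Bonds formed (products):
  C-C: 3 × 353 = 1059
  C-H: 10 × 398 = 3980
  Σ(formed) = 5039 kJ
ΔH = Σ(broken) − Σ(formed) = 4930 − 5039 = −109 kJ
For 2× the reaction as written: 2 × (−109) = −218 kJ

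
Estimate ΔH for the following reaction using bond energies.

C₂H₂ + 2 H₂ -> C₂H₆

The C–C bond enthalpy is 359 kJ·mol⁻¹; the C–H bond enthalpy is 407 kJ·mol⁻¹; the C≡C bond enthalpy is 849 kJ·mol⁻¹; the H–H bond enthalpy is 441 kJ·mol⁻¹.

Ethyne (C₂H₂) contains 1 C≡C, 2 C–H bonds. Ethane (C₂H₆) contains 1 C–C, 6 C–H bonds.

Bonds broken (reactants):
  C≡C: 1 × 849 = 849
  C–H: 2 × 407 = 814
  H–H: 2 × 441 = 882
  Σ(broken) = 2545 kJ
Bonds formed (products):
  C–C: 1 × 359 = 359
  C–H: 6 × 407 = 2442
  Σ(formed) = 2801 kJ
ΔH = Σ(broken) − Σ(formed) = 2545 − 2801 = −256 kJ

ΔH ≈ −256 kJ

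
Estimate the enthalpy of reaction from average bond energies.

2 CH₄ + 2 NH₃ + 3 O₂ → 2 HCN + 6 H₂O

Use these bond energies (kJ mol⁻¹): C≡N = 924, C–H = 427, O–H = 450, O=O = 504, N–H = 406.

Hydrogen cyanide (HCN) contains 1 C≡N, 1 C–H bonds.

Bonds broken (reactants):
  C–H: 8 × 427 = 3416
  N–H: 6 × 406 = 2436
  O=O: 3 × 504 = 1512
  Σ(broken) = 7364 kJ
Bonds formed (products):
  C≡N: 2 × 924 = 1848
  C–H: 2 × 427 = 854
  O–H: 12 × 450 = 5400
  Σ(formed) = 8102 kJ
ΔH = Σ(broken) − Σ(formed) = 7364 − 8102 = −738 kJ

ΔH ≈ −738 kJ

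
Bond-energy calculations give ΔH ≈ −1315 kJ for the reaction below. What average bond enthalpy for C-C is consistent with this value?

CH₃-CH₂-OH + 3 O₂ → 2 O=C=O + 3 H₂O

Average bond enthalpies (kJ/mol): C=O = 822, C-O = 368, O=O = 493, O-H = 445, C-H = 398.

Let D be the C-C bond energy.
Σ(broken) = 1×D + 5×398 + 1×368 + 1×445 + 3×493 = 4282 + D
Σ(formed) = 4×822 + 6×445 = 5958
ΔH = Σ(broken) − Σ(formed) = (4282 + D) − (5958) = −1676 + D
Setting this equal to −1315 kJ gives D = 361 kJ/mol.

D(C-C) ≈ 361 kJ/mol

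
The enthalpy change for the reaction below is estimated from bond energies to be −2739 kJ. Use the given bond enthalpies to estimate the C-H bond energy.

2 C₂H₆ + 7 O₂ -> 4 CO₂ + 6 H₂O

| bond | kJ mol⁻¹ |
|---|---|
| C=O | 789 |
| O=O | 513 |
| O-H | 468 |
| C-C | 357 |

D(C-H) ≈ 407 kJ/mol

Let D be the C-H bond energy.
Σ(broken) = 2×357 + 12×D + 7×513 = 4305 + 12D
Σ(formed) = 8×789 + 12×468 = 11928
ΔH = Σ(broken) − Σ(formed) = (4305 + 12D) − (11928) = −7623 + 12D
Setting this equal to −2739 kJ gives 12D = 4884, so D = 407 kJ/mol.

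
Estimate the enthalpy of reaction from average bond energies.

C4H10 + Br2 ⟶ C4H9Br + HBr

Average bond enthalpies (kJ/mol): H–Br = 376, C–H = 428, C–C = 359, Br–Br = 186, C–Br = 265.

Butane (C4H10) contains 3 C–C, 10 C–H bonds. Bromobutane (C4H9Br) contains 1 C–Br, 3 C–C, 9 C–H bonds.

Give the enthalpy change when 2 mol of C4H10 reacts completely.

ΔH = −54 kJ

Bonds broken (reactants):
  Br–Br: 1 × 186 = 186
  C–C: 3 × 359 = 1077
  C–H: 10 × 428 = 4280
  Σ(broken) = 5543 kJ
Bonds formed (products):
  C–Br: 1 × 265 = 265
  C–C: 3 × 359 = 1077
  C–H: 9 × 428 = 3852
  H–Br: 1 × 376 = 376
  Σ(formed) = 5570 kJ
ΔH = Σ(broken) − Σ(formed) = 5543 − 5570 = −27 kJ
For 2× the reaction as written: 2 × (−27) = −54 kJ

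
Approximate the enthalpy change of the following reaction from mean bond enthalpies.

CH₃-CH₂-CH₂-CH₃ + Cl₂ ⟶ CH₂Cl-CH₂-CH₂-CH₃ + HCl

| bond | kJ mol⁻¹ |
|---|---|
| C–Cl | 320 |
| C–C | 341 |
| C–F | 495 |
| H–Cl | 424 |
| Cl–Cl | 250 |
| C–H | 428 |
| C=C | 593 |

Bonds broken (reactants):
  C–C: 3 × 341 = 1023
  C–H: 10 × 428 = 4280
  Cl–Cl: 1 × 250 = 250
  Σ(broken) = 5553 kJ
Bonds formed (products):
  C–C: 3 × 341 = 1023
  C–Cl: 1 × 320 = 320
  C–H: 9 × 428 = 3852
  H–Cl: 1 × 424 = 424
  Σ(formed) = 5619 kJ
ΔH = Σ(broken) − Σ(formed) = 5553 − 5619 = −66 kJ

ΔH ≈ −66 kJ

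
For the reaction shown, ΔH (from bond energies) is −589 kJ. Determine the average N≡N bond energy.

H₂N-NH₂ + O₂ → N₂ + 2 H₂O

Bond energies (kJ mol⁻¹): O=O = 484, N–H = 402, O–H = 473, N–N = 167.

D(N≡N) ≈ 956 kJ/mol

Let D be the N≡N bond energy.
Σ(broken) = 4×402 + 1×167 + 1×484 = 2259
Σ(formed) = 1×D + 4×473 = 1892 + D
ΔH = Σ(broken) − Σ(formed) = (2259) − (1892 + D) = +367 − D
Setting this equal to −589 kJ gives D = 956 kJ/mol.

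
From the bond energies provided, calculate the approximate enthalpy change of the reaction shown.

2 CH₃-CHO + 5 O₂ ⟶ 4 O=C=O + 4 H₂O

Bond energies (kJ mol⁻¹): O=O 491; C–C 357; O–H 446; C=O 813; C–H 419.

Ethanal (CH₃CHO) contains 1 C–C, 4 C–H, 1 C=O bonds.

Bonds broken (reactants):
  C–C: 2 × 357 = 714
  C–H: 8 × 419 = 3352
  C=O: 2 × 813 = 1626
  O=O: 5 × 491 = 2455
  Σ(broken) = 8147 kJ
Bonds formed (products):
  C=O: 8 × 813 = 6504
  O–H: 8 × 446 = 3568
  Σ(formed) = 10072 kJ
ΔH = Σ(broken) − Σ(formed) = 8147 − 10072 = −1925 kJ

ΔH ≈ −1925 kJ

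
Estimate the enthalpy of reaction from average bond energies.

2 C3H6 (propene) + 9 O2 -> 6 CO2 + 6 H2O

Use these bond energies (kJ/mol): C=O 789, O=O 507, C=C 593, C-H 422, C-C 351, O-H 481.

Bonds broken (reactants):
  C-C: 2 × 351 = 702
  C-H: 12 × 422 = 5064
  C=C: 2 × 593 = 1186
  O=O: 9 × 507 = 4563
  Σ(broken) = 11515 kJ
Bonds formed (products):
  C=O: 12 × 789 = 9468
  O-H: 12 × 481 = 5772
  Σ(formed) = 15240 kJ
ΔH = Σ(broken) − Σ(formed) = 11515 − 15240 = −3725 kJ

ΔH ≈ −3725 kJ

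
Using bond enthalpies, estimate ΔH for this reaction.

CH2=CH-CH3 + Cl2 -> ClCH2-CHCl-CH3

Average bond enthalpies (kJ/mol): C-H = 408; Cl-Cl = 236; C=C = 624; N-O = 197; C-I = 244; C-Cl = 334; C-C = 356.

ΔH ≈ −164 kJ

Bonds broken (reactants):
  C-C: 1 × 356 = 356
  C-H: 6 × 408 = 2448
  C=C: 1 × 624 = 624
  Cl-Cl: 1 × 236 = 236
  Σ(broken) = 3664 kJ
Bonds formed (products):
  C-C: 2 × 356 = 712
  C-Cl: 2 × 334 = 668
  C-H: 6 × 408 = 2448
  Σ(formed) = 3828 kJ
ΔH = Σ(broken) − Σ(formed) = 3664 − 3828 = −164 kJ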